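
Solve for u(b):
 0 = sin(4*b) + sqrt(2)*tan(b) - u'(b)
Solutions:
 u(b) = C1 - sqrt(2)*log(cos(b)) - cos(4*b)/4


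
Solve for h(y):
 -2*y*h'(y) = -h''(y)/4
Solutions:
 h(y) = C1 + C2*erfi(2*y)


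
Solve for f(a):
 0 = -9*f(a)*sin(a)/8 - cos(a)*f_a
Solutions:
 f(a) = C1*cos(a)^(9/8)


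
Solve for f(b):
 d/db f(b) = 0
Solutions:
 f(b) = C1


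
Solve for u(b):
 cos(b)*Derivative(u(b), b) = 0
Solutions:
 u(b) = C1


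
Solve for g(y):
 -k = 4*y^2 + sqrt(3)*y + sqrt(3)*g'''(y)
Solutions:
 g(y) = C1 + C2*y + C3*y^2 - sqrt(3)*k*y^3/18 - sqrt(3)*y^5/45 - y^4/24


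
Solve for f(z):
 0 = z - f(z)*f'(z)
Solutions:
 f(z) = -sqrt(C1 + z^2)
 f(z) = sqrt(C1 + z^2)


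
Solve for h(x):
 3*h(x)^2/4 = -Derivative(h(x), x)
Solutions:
 h(x) = 4/(C1 + 3*x)


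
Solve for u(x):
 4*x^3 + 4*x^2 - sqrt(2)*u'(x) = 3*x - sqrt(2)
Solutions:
 u(x) = C1 + sqrt(2)*x^4/2 + 2*sqrt(2)*x^3/3 - 3*sqrt(2)*x^2/4 + x


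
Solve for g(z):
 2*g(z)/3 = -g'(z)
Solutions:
 g(z) = C1*exp(-2*z/3)


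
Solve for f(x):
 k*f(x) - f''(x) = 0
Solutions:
 f(x) = C1*exp(-sqrt(k)*x) + C2*exp(sqrt(k)*x)


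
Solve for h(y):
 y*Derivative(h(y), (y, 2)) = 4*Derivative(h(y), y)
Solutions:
 h(y) = C1 + C2*y^5


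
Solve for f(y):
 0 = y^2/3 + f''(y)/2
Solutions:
 f(y) = C1 + C2*y - y^4/18


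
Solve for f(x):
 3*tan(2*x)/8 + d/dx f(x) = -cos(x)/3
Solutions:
 f(x) = C1 + 3*log(cos(2*x))/16 - sin(x)/3


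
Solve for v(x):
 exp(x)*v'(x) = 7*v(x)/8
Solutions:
 v(x) = C1*exp(-7*exp(-x)/8)


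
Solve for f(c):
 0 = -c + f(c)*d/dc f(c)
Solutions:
 f(c) = -sqrt(C1 + c^2)
 f(c) = sqrt(C1 + c^2)


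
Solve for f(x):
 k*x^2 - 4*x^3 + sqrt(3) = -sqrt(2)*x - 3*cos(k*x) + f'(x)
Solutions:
 f(x) = C1 + k*x^3/3 - x^4 + sqrt(2)*x^2/2 + sqrt(3)*x + 3*sin(k*x)/k


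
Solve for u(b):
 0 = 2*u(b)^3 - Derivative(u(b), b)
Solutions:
 u(b) = -sqrt(2)*sqrt(-1/(C1 + 2*b))/2
 u(b) = sqrt(2)*sqrt(-1/(C1 + 2*b))/2


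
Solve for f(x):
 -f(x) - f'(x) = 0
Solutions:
 f(x) = C1*exp(-x)


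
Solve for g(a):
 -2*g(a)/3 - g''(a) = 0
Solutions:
 g(a) = C1*sin(sqrt(6)*a/3) + C2*cos(sqrt(6)*a/3)


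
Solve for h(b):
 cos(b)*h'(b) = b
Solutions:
 h(b) = C1 + Integral(b/cos(b), b)


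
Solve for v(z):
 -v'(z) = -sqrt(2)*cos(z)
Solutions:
 v(z) = C1 + sqrt(2)*sin(z)


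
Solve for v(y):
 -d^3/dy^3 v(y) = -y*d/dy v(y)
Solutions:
 v(y) = C1 + Integral(C2*airyai(y) + C3*airybi(y), y)


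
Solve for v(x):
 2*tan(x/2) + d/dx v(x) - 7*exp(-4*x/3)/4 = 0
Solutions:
 v(x) = C1 - 2*log(tan(x/2)^2 + 1) - 21*exp(-4*x/3)/16


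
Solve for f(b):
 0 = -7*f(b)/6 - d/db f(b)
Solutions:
 f(b) = C1*exp(-7*b/6)


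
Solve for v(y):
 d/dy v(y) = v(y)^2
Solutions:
 v(y) = -1/(C1 + y)


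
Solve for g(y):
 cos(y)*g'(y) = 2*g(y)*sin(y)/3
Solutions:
 g(y) = C1/cos(y)^(2/3)


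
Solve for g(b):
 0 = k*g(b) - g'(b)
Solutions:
 g(b) = C1*exp(b*k)


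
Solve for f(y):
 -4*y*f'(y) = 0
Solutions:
 f(y) = C1


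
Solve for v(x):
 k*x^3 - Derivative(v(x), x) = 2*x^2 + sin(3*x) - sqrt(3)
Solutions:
 v(x) = C1 + k*x^4/4 - 2*x^3/3 + sqrt(3)*x + cos(3*x)/3


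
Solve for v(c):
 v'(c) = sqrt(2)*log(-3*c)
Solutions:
 v(c) = C1 + sqrt(2)*c*log(-c) + sqrt(2)*c*(-1 + log(3))


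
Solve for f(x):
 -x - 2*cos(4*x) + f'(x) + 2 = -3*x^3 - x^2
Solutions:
 f(x) = C1 - 3*x^4/4 - x^3/3 + x^2/2 - 2*x + sin(4*x)/2


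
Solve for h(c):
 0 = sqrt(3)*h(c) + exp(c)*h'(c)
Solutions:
 h(c) = C1*exp(sqrt(3)*exp(-c))


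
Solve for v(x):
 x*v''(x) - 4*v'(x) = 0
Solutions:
 v(x) = C1 + C2*x^5


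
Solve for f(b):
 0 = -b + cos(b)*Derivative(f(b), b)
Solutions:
 f(b) = C1 + Integral(b/cos(b), b)


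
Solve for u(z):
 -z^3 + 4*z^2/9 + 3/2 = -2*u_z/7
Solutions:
 u(z) = C1 + 7*z^4/8 - 14*z^3/27 - 21*z/4


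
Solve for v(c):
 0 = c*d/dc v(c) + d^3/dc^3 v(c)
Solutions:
 v(c) = C1 + Integral(C2*airyai(-c) + C3*airybi(-c), c)


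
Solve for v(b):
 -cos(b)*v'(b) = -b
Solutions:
 v(b) = C1 + Integral(b/cos(b), b)


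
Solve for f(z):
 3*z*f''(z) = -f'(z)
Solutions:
 f(z) = C1 + C2*z^(2/3)


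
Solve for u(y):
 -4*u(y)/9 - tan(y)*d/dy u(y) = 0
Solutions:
 u(y) = C1/sin(y)^(4/9)


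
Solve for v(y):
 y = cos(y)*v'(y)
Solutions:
 v(y) = C1 + Integral(y/cos(y), y)


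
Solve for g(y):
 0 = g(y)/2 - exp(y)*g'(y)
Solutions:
 g(y) = C1*exp(-exp(-y)/2)


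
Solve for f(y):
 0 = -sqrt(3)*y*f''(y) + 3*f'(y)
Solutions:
 f(y) = C1 + C2*y^(1 + sqrt(3))


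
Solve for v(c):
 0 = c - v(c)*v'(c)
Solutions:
 v(c) = -sqrt(C1 + c^2)
 v(c) = sqrt(C1 + c^2)


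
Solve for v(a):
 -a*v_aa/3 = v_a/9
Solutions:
 v(a) = C1 + C2*a^(2/3)


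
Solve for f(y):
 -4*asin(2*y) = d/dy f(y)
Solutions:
 f(y) = C1 - 4*y*asin(2*y) - 2*sqrt(1 - 4*y^2)


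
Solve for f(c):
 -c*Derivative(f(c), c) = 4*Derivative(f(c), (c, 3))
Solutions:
 f(c) = C1 + Integral(C2*airyai(-2^(1/3)*c/2) + C3*airybi(-2^(1/3)*c/2), c)


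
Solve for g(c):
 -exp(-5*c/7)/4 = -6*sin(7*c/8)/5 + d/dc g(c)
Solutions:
 g(c) = C1 - 48*cos(7*c/8)/35 + 7*exp(-5*c/7)/20


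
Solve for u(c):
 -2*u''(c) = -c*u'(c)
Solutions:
 u(c) = C1 + C2*erfi(c/2)


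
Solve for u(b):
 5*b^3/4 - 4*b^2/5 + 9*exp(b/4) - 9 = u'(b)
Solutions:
 u(b) = C1 + 5*b^4/16 - 4*b^3/15 - 9*b + 36*exp(b/4)


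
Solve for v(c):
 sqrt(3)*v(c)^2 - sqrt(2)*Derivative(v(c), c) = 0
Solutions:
 v(c) = -2/(C1 + sqrt(6)*c)


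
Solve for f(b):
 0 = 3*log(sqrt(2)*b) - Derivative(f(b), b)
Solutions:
 f(b) = C1 + 3*b*log(b) - 3*b + 3*b*log(2)/2


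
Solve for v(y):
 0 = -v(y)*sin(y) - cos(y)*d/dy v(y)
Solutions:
 v(y) = C1*cos(y)


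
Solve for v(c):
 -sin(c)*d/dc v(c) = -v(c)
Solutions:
 v(c) = C1*sqrt(cos(c) - 1)/sqrt(cos(c) + 1)


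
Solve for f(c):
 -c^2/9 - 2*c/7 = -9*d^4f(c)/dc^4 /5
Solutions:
 f(c) = C1 + C2*c + C3*c^2 + C4*c^3 + c^6/5832 + c^5/756


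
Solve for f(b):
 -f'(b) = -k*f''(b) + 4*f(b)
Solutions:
 f(b) = C1*exp(b*(1 - sqrt(16*k + 1))/(2*k)) + C2*exp(b*(sqrt(16*k + 1) + 1)/(2*k))


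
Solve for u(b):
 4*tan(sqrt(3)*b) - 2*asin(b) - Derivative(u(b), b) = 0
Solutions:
 u(b) = C1 - 2*b*asin(b) - 2*sqrt(1 - b^2) - 4*sqrt(3)*log(cos(sqrt(3)*b))/3


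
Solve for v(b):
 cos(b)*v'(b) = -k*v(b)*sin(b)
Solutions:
 v(b) = C1*exp(k*log(cos(b)))


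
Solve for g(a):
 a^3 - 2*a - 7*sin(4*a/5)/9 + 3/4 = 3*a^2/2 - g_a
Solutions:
 g(a) = C1 - a^4/4 + a^3/2 + a^2 - 3*a/4 - 35*cos(4*a/5)/36


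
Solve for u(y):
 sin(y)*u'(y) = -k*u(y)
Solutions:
 u(y) = C1*exp(k*(-log(cos(y) - 1) + log(cos(y) + 1))/2)


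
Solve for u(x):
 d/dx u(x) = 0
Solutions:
 u(x) = C1


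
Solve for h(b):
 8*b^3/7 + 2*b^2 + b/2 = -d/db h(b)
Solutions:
 h(b) = C1 - 2*b^4/7 - 2*b^3/3 - b^2/4


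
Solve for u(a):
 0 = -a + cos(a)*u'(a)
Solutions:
 u(a) = C1 + Integral(a/cos(a), a)


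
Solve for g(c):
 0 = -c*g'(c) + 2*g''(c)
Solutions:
 g(c) = C1 + C2*erfi(c/2)


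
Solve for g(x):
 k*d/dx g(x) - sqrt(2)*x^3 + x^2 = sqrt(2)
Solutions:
 g(x) = C1 + sqrt(2)*x^4/(4*k) - x^3/(3*k) + sqrt(2)*x/k


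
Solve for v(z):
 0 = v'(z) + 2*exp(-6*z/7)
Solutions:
 v(z) = C1 + 7*exp(-6*z/7)/3


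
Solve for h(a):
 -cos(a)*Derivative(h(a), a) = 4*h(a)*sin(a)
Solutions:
 h(a) = C1*cos(a)^4


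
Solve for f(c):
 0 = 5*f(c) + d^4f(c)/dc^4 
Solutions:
 f(c) = (C1*sin(sqrt(2)*5^(1/4)*c/2) + C2*cos(sqrt(2)*5^(1/4)*c/2))*exp(-sqrt(2)*5^(1/4)*c/2) + (C3*sin(sqrt(2)*5^(1/4)*c/2) + C4*cos(sqrt(2)*5^(1/4)*c/2))*exp(sqrt(2)*5^(1/4)*c/2)


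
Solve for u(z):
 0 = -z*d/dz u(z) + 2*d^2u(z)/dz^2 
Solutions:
 u(z) = C1 + C2*erfi(z/2)


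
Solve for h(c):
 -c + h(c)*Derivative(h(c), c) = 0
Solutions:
 h(c) = -sqrt(C1 + c^2)
 h(c) = sqrt(C1 + c^2)


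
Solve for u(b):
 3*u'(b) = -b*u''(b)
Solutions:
 u(b) = C1 + C2/b^2


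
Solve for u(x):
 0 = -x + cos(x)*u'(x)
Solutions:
 u(x) = C1 + Integral(x/cos(x), x)


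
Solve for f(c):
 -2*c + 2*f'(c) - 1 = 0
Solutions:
 f(c) = C1 + c^2/2 + c/2


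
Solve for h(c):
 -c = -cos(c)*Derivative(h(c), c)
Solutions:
 h(c) = C1 + Integral(c/cos(c), c)


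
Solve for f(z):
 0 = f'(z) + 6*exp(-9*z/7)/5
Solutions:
 f(z) = C1 + 14*exp(-9*z/7)/15


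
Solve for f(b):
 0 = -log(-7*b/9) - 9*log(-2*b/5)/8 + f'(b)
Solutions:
 f(b) = C1 + 17*b*log(-b)/8 + b*(-2*log(15) - 17/8 + log(2)/8 + 7*log(5)/8 + log(14))


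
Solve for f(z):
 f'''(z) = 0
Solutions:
 f(z) = C1 + C2*z + C3*z^2


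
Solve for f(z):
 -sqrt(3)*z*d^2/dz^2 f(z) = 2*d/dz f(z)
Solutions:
 f(z) = C1 + C2*z^(1 - 2*sqrt(3)/3)


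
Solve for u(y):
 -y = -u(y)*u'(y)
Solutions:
 u(y) = -sqrt(C1 + y^2)
 u(y) = sqrt(C1 + y^2)


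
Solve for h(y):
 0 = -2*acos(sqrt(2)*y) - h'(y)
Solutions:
 h(y) = C1 - 2*y*acos(sqrt(2)*y) + sqrt(2)*sqrt(1 - 2*y^2)


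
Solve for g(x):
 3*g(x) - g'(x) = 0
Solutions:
 g(x) = C1*exp(3*x)


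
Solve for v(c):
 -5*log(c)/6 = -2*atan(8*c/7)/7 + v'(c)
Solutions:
 v(c) = C1 - 5*c*log(c)/6 + 2*c*atan(8*c/7)/7 + 5*c/6 - log(64*c^2 + 49)/8


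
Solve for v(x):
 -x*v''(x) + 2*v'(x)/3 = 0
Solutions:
 v(x) = C1 + C2*x^(5/3)


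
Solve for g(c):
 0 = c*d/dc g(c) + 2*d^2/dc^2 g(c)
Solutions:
 g(c) = C1 + C2*erf(c/2)


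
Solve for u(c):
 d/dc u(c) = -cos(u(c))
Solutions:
 u(c) = pi - asin((C1 + exp(2*c))/(C1 - exp(2*c)))
 u(c) = asin((C1 + exp(2*c))/(C1 - exp(2*c)))


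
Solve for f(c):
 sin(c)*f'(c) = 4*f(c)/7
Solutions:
 f(c) = C1*(cos(c) - 1)^(2/7)/(cos(c) + 1)^(2/7)


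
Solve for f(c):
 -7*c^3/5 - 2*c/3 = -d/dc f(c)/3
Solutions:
 f(c) = C1 + 21*c^4/20 + c^2


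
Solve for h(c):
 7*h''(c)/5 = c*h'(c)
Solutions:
 h(c) = C1 + C2*erfi(sqrt(70)*c/14)


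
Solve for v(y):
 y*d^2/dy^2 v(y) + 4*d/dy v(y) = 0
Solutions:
 v(y) = C1 + C2/y^3


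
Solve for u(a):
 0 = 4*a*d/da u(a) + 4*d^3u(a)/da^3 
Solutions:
 u(a) = C1 + Integral(C2*airyai(-a) + C3*airybi(-a), a)


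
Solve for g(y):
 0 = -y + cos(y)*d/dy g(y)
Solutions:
 g(y) = C1 + Integral(y/cos(y), y)


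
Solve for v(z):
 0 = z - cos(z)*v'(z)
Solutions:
 v(z) = C1 + Integral(z/cos(z), z)


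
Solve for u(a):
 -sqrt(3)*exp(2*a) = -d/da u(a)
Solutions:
 u(a) = C1 + sqrt(3)*exp(2*a)/2


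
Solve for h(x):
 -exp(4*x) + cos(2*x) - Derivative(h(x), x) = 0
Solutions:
 h(x) = C1 - exp(4*x)/4 + sin(2*x)/2


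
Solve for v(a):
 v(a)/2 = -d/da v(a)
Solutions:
 v(a) = C1*exp(-a/2)


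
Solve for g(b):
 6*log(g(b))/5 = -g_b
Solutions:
 li(g(b)) = C1 - 6*b/5


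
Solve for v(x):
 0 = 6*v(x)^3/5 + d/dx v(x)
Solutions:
 v(x) = -sqrt(10)*sqrt(-1/(C1 - 6*x))/2
 v(x) = sqrt(10)*sqrt(-1/(C1 - 6*x))/2


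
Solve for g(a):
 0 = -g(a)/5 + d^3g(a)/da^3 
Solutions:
 g(a) = C3*exp(5^(2/3)*a/5) + (C1*sin(sqrt(3)*5^(2/3)*a/10) + C2*cos(sqrt(3)*5^(2/3)*a/10))*exp(-5^(2/3)*a/10)


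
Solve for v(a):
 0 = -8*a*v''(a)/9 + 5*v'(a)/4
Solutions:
 v(a) = C1 + C2*a^(77/32)


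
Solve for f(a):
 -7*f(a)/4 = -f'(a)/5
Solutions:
 f(a) = C1*exp(35*a/4)


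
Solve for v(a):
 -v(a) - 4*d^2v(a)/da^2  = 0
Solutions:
 v(a) = C1*sin(a/2) + C2*cos(a/2)


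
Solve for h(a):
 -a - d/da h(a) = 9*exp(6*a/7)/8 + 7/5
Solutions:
 h(a) = C1 - a^2/2 - 7*a/5 - 21*exp(6*a/7)/16


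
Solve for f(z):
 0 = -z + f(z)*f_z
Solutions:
 f(z) = -sqrt(C1 + z^2)
 f(z) = sqrt(C1 + z^2)


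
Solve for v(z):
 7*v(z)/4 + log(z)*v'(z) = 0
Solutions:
 v(z) = C1*exp(-7*li(z)/4)


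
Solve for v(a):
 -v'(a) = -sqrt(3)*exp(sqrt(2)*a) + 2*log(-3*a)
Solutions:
 v(a) = C1 - 2*a*log(-a) + 2*a*(1 - log(3)) + sqrt(6)*exp(sqrt(2)*a)/2


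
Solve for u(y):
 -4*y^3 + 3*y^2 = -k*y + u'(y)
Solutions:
 u(y) = C1 + k*y^2/2 - y^4 + y^3


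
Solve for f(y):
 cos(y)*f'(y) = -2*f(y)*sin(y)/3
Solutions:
 f(y) = C1*cos(y)^(2/3)


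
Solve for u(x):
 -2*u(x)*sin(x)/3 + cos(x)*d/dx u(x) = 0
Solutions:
 u(x) = C1/cos(x)^(2/3)


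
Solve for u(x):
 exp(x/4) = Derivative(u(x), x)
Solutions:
 u(x) = C1 + 4*exp(x/4)


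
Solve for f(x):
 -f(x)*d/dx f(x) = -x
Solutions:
 f(x) = -sqrt(C1 + x^2)
 f(x) = sqrt(C1 + x^2)


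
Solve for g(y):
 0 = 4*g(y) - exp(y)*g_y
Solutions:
 g(y) = C1*exp(-4*exp(-y))


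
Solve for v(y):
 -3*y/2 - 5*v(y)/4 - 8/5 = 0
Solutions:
 v(y) = -6*y/5 - 32/25


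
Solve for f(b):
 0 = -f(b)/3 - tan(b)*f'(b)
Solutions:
 f(b) = C1/sin(b)^(1/3)


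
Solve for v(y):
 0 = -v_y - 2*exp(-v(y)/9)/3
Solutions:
 v(y) = 9*log(C1 - 2*y/27)


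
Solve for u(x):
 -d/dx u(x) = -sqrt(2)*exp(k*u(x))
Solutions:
 u(x) = Piecewise((log(-1/(C1*k + sqrt(2)*k*x))/k, Ne(k, 0)), (nan, True))
 u(x) = Piecewise((C1 + sqrt(2)*x, Eq(k, 0)), (nan, True))


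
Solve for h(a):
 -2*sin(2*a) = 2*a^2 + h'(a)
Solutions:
 h(a) = C1 - 2*a^3/3 + cos(2*a)


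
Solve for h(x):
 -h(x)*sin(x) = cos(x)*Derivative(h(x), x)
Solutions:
 h(x) = C1*cos(x)


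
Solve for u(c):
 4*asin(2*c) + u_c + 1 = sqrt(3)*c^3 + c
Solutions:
 u(c) = C1 + sqrt(3)*c^4/4 + c^2/2 - 4*c*asin(2*c) - c - 2*sqrt(1 - 4*c^2)


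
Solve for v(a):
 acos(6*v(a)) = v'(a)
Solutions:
 Integral(1/acos(6*_y), (_y, v(a))) = C1 + a


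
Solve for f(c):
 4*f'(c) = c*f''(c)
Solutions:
 f(c) = C1 + C2*c^5


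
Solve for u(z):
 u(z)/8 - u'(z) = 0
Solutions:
 u(z) = C1*exp(z/8)


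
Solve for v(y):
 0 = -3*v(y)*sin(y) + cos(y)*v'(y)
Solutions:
 v(y) = C1/cos(y)^3


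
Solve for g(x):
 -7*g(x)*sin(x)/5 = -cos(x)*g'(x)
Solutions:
 g(x) = C1/cos(x)^(7/5)


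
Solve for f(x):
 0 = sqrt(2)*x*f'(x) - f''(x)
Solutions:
 f(x) = C1 + C2*erfi(2^(3/4)*x/2)


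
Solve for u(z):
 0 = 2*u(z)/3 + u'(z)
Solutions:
 u(z) = C1*exp(-2*z/3)


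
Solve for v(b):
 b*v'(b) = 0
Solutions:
 v(b) = C1


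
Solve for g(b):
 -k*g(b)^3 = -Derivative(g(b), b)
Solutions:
 g(b) = -sqrt(2)*sqrt(-1/(C1 + b*k))/2
 g(b) = sqrt(2)*sqrt(-1/(C1 + b*k))/2


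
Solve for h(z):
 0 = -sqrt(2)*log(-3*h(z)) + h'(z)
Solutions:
 -sqrt(2)*Integral(1/(log(-_y) + log(3)), (_y, h(z)))/2 = C1 - z


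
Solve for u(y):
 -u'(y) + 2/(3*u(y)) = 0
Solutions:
 u(y) = -sqrt(C1 + 12*y)/3
 u(y) = sqrt(C1 + 12*y)/3


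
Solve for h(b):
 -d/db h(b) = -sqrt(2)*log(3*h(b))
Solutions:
 -sqrt(2)*Integral(1/(log(_y) + log(3)), (_y, h(b)))/2 = C1 - b


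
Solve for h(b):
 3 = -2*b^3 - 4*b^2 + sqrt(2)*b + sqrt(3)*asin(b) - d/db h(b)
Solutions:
 h(b) = C1 - b^4/2 - 4*b^3/3 + sqrt(2)*b^2/2 - 3*b + sqrt(3)*(b*asin(b) + sqrt(1 - b^2))


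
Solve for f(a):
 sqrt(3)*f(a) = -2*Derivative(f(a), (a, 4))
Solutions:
 f(a) = (C1*sin(2^(1/4)*3^(1/8)*a/2) + C2*cos(2^(1/4)*3^(1/8)*a/2))*exp(-2^(1/4)*3^(1/8)*a/2) + (C3*sin(2^(1/4)*3^(1/8)*a/2) + C4*cos(2^(1/4)*3^(1/8)*a/2))*exp(2^(1/4)*3^(1/8)*a/2)


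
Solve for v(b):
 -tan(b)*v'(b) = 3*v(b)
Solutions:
 v(b) = C1/sin(b)^3


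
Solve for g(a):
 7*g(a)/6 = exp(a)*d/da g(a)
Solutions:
 g(a) = C1*exp(-7*exp(-a)/6)


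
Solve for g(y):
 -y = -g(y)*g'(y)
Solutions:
 g(y) = -sqrt(C1 + y^2)
 g(y) = sqrt(C1 + y^2)


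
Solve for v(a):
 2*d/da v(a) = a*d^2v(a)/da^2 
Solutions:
 v(a) = C1 + C2*a^3


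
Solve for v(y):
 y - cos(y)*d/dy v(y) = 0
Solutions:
 v(y) = C1 + Integral(y/cos(y), y)


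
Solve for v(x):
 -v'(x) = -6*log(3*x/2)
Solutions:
 v(x) = C1 + 6*x*log(x) - 6*x + x*log(729/64)


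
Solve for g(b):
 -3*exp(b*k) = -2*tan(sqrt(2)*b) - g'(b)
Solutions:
 g(b) = C1 + 3*Piecewise((exp(b*k)/k, Ne(k, 0)), (b, True)) + sqrt(2)*log(cos(sqrt(2)*b))


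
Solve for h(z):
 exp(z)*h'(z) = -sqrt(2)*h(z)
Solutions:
 h(z) = C1*exp(sqrt(2)*exp(-z))


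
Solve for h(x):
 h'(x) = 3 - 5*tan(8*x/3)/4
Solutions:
 h(x) = C1 + 3*x + 15*log(cos(8*x/3))/32


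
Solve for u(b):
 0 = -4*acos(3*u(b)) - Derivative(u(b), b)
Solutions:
 Integral(1/acos(3*_y), (_y, u(b))) = C1 - 4*b


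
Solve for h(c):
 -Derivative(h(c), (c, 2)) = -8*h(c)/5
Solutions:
 h(c) = C1*exp(-2*sqrt(10)*c/5) + C2*exp(2*sqrt(10)*c/5)


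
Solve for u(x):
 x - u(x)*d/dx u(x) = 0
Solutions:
 u(x) = -sqrt(C1 + x^2)
 u(x) = sqrt(C1 + x^2)


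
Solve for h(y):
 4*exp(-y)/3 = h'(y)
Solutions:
 h(y) = C1 - 4*exp(-y)/3


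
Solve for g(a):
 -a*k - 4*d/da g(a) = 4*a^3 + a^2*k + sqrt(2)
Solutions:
 g(a) = C1 - a^4/4 - a^3*k/12 - a^2*k/8 - sqrt(2)*a/4


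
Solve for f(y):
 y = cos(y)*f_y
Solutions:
 f(y) = C1 + Integral(y/cos(y), y)


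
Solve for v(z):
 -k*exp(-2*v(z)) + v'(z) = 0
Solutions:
 v(z) = log(-sqrt(C1 + 2*k*z))
 v(z) = log(C1 + 2*k*z)/2


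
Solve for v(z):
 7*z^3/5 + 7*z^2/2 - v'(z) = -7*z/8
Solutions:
 v(z) = C1 + 7*z^4/20 + 7*z^3/6 + 7*z^2/16


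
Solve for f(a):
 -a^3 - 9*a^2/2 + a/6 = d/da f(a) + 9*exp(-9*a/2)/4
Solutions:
 f(a) = C1 - a^4/4 - 3*a^3/2 + a^2/12 + exp(-9*a/2)/2


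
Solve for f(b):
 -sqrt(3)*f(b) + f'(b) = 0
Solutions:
 f(b) = C1*exp(sqrt(3)*b)


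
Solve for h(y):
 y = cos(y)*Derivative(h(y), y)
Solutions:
 h(y) = C1 + Integral(y/cos(y), y)


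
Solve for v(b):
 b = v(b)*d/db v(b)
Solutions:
 v(b) = -sqrt(C1 + b^2)
 v(b) = sqrt(C1 + b^2)


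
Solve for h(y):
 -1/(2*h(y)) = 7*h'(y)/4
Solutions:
 h(y) = -sqrt(C1 - 28*y)/7
 h(y) = sqrt(C1 - 28*y)/7


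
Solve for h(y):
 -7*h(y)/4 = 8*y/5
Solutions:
 h(y) = -32*y/35


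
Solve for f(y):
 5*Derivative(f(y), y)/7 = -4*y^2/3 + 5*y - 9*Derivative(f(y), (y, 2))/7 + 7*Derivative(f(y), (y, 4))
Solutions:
 f(y) = C1 + C2*exp(-2^(1/3)*y*(6/(sqrt(1117) + 35)^(1/3) + 2^(1/3)*(sqrt(1117) + 35)^(1/3))/28)*sin(2^(1/3)*sqrt(3)*y*(-2^(1/3)*(sqrt(1117) + 35)^(1/3) + 6/(sqrt(1117) + 35)^(1/3))/28) + C3*exp(-2^(1/3)*y*(6/(sqrt(1117) + 35)^(1/3) + 2^(1/3)*(sqrt(1117) + 35)^(1/3))/28)*cos(2^(1/3)*sqrt(3)*y*(-2^(1/3)*(sqrt(1117) + 35)^(1/3) + 6/(sqrt(1117) + 35)^(1/3))/28) + C4*exp(2^(1/3)*y*(6/(sqrt(1117) + 35)^(1/3) + 2^(1/3)*(sqrt(1117) + 35)^(1/3))/14) - 28*y^3/45 + 343*y^2/50 - 3087*y/125


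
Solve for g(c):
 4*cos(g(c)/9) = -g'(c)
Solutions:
 4*c - 9*log(sin(g(c)/9) - 1)/2 + 9*log(sin(g(c)/9) + 1)/2 = C1


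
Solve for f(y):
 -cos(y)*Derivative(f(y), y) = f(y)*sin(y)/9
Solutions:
 f(y) = C1*cos(y)^(1/9)


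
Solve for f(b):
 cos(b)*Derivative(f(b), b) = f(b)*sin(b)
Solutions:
 f(b) = C1/cos(b)


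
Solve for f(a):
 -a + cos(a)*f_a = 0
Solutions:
 f(a) = C1 + Integral(a/cos(a), a)


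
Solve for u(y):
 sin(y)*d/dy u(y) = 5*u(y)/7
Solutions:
 u(y) = C1*(cos(y) - 1)^(5/14)/(cos(y) + 1)^(5/14)


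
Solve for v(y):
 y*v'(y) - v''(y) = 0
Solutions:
 v(y) = C1 + C2*erfi(sqrt(2)*y/2)


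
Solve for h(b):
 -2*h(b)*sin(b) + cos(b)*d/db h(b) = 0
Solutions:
 h(b) = C1/cos(b)^2


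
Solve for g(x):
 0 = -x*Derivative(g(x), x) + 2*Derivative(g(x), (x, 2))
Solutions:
 g(x) = C1 + C2*erfi(x/2)


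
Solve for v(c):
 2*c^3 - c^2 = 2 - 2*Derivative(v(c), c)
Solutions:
 v(c) = C1 - c^4/4 + c^3/6 + c


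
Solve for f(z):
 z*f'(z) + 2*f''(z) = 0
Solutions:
 f(z) = C1 + C2*erf(z/2)


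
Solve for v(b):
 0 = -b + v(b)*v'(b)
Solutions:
 v(b) = -sqrt(C1 + b^2)
 v(b) = sqrt(C1 + b^2)


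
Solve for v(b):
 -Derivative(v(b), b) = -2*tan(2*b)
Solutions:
 v(b) = C1 - log(cos(2*b))


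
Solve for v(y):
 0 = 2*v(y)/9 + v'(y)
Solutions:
 v(y) = C1*exp(-2*y/9)


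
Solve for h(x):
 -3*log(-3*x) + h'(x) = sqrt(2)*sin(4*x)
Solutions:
 h(x) = C1 + 3*x*log(-x) - 3*x + 3*x*log(3) - sqrt(2)*cos(4*x)/4


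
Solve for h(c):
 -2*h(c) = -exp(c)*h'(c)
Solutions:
 h(c) = C1*exp(-2*exp(-c))


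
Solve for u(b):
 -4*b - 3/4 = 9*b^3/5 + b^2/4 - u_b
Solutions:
 u(b) = C1 + 9*b^4/20 + b^3/12 + 2*b^2 + 3*b/4


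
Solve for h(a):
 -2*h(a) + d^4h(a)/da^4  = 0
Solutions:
 h(a) = C1*exp(-2^(1/4)*a) + C2*exp(2^(1/4)*a) + C3*sin(2^(1/4)*a) + C4*cos(2^(1/4)*a)


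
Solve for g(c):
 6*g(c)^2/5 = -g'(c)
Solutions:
 g(c) = 5/(C1 + 6*c)


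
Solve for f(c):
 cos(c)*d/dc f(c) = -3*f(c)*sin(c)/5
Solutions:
 f(c) = C1*cos(c)^(3/5)


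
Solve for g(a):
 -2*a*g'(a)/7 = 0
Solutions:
 g(a) = C1


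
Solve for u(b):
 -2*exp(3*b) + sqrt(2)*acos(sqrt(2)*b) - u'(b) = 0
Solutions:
 u(b) = C1 + sqrt(2)*(b*acos(sqrt(2)*b) - sqrt(2)*sqrt(1 - 2*b^2)/2) - 2*exp(3*b)/3


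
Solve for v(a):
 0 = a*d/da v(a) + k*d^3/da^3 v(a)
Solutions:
 v(a) = C1 + Integral(C2*airyai(a*(-1/k)^(1/3)) + C3*airybi(a*(-1/k)^(1/3)), a)


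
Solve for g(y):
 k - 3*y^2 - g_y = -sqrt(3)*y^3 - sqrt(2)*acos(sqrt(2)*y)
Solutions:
 g(y) = C1 + k*y + sqrt(3)*y^4/4 - y^3 + sqrt(2)*(y*acos(sqrt(2)*y) - sqrt(2)*sqrt(1 - 2*y^2)/2)


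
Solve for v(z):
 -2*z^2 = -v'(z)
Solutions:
 v(z) = C1 + 2*z^3/3


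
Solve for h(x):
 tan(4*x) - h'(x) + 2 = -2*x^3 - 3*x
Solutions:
 h(x) = C1 + x^4/2 + 3*x^2/2 + 2*x - log(cos(4*x))/4


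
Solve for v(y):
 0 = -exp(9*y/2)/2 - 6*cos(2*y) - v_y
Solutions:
 v(y) = C1 - exp(9*y/2)/9 - 3*sin(2*y)


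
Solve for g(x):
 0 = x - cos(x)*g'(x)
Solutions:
 g(x) = C1 + Integral(x/cos(x), x)


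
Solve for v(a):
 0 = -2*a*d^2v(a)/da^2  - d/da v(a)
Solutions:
 v(a) = C1 + C2*sqrt(a)


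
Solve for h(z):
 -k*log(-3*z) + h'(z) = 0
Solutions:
 h(z) = C1 + k*z*log(-z) + k*z*(-1 + log(3))


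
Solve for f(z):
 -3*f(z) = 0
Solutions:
 f(z) = 0


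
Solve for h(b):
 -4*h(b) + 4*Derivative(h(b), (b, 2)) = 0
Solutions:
 h(b) = C1*exp(-b) + C2*exp(b)


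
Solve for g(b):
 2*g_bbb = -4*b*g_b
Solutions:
 g(b) = C1 + Integral(C2*airyai(-2^(1/3)*b) + C3*airybi(-2^(1/3)*b), b)


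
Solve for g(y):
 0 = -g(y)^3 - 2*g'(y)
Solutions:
 g(y) = -sqrt(-1/(C1 - y))
 g(y) = sqrt(-1/(C1 - y))


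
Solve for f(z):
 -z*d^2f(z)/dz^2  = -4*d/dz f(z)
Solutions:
 f(z) = C1 + C2*z^5


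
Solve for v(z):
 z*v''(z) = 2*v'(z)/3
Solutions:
 v(z) = C1 + C2*z^(5/3)


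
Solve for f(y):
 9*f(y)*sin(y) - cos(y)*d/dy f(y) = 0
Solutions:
 f(y) = C1/cos(y)^9


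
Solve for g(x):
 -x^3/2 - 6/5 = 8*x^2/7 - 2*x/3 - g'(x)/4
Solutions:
 g(x) = C1 + x^4/2 + 32*x^3/21 - 4*x^2/3 + 24*x/5


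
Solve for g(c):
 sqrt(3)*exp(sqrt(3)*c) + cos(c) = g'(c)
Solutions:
 g(c) = C1 + exp(sqrt(3)*c) + sin(c)


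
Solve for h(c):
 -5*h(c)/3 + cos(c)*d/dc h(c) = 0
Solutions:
 h(c) = C1*(sin(c) + 1)^(5/6)/(sin(c) - 1)^(5/6)


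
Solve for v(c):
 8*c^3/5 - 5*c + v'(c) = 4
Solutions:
 v(c) = C1 - 2*c^4/5 + 5*c^2/2 + 4*c


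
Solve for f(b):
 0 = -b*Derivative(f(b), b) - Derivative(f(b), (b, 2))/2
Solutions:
 f(b) = C1 + C2*erf(b)


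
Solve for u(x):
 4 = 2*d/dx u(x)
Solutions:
 u(x) = C1 + 2*x


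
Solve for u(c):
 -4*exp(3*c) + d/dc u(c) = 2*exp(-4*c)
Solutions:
 u(c) = C1 + 4*exp(3*c)/3 - exp(-4*c)/2


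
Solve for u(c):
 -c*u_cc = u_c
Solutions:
 u(c) = C1 + C2*log(c)


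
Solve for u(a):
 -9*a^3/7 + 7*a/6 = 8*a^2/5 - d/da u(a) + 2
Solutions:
 u(a) = C1 + 9*a^4/28 + 8*a^3/15 - 7*a^2/12 + 2*a


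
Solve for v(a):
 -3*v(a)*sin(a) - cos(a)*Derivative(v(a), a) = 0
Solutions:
 v(a) = C1*cos(a)^3


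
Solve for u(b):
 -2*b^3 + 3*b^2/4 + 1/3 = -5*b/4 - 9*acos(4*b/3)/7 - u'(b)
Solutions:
 u(b) = C1 + b^4/2 - b^3/4 - 5*b^2/8 - 9*b*acos(4*b/3)/7 - b/3 + 9*sqrt(9 - 16*b^2)/28


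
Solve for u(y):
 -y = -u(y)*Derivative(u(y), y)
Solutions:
 u(y) = -sqrt(C1 + y^2)
 u(y) = sqrt(C1 + y^2)


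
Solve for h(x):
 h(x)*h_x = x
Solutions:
 h(x) = -sqrt(C1 + x^2)
 h(x) = sqrt(C1 + x^2)


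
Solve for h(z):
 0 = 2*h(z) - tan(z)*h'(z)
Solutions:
 h(z) = C1*sin(z)^2


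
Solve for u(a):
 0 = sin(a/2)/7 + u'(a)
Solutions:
 u(a) = C1 + 2*cos(a/2)/7


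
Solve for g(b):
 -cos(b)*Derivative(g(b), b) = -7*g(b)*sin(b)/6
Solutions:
 g(b) = C1/cos(b)^(7/6)


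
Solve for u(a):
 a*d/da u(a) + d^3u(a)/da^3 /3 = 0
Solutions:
 u(a) = C1 + Integral(C2*airyai(-3^(1/3)*a) + C3*airybi(-3^(1/3)*a), a)


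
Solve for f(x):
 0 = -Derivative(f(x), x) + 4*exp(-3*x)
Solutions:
 f(x) = C1 - 4*exp(-3*x)/3


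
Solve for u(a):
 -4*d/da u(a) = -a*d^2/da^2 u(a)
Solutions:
 u(a) = C1 + C2*a^5


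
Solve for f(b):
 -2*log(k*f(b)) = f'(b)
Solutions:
 li(k*f(b))/k = C1 - 2*b


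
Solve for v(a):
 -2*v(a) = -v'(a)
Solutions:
 v(a) = C1*exp(2*a)


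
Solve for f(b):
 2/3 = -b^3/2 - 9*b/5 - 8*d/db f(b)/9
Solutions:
 f(b) = C1 - 9*b^4/64 - 81*b^2/80 - 3*b/4


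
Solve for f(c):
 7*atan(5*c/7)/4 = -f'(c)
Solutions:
 f(c) = C1 - 7*c*atan(5*c/7)/4 + 49*log(25*c^2 + 49)/40


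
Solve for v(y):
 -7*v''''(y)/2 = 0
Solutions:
 v(y) = C1 + C2*y + C3*y^2 + C4*y^3


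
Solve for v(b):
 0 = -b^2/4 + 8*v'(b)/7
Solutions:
 v(b) = C1 + 7*b^3/96


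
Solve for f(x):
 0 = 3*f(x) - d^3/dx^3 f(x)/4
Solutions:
 f(x) = C3*exp(12^(1/3)*x) + (C1*sin(2^(2/3)*3^(5/6)*x/2) + C2*cos(2^(2/3)*3^(5/6)*x/2))*exp(-12^(1/3)*x/2)


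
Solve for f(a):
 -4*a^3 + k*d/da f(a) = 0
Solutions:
 f(a) = C1 + a^4/k


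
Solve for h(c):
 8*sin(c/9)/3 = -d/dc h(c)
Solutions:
 h(c) = C1 + 24*cos(c/9)


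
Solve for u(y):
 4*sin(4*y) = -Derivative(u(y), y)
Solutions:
 u(y) = C1 + cos(4*y)


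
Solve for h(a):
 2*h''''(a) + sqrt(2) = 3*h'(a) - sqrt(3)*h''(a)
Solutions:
 h(a) = C1 + C2*exp(-a*(-2^(2/3)*3^(5/6)/(9 + sqrt(2*sqrt(3) + 81))^(1/3) + 18^(1/3)*(9 + sqrt(2*sqrt(3) + 81))^(1/3))/12)*sin(a*(12^(1/3)/(9 + sqrt(2*sqrt(3) + 81))^(1/3) + 2^(1/3)*3^(1/6)*(9 + sqrt(2*sqrt(3) + 81))^(1/3))/4) + C3*exp(-a*(-2^(2/3)*3^(5/6)/(9 + sqrt(2*sqrt(3) + 81))^(1/3) + 18^(1/3)*(9 + sqrt(2*sqrt(3) + 81))^(1/3))/12)*cos(a*(12^(1/3)/(9 + sqrt(2*sqrt(3) + 81))^(1/3) + 2^(1/3)*3^(1/6)*(9 + sqrt(2*sqrt(3) + 81))^(1/3))/4) + C4*exp(a*(-2^(2/3)*3^(5/6)/(9 + sqrt(2*sqrt(3) + 81))^(1/3) + 18^(1/3)*(9 + sqrt(2*sqrt(3) + 81))^(1/3))/6) + sqrt(2)*a/3


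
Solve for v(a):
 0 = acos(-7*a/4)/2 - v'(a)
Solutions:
 v(a) = C1 + a*acos(-7*a/4)/2 + sqrt(16 - 49*a^2)/14


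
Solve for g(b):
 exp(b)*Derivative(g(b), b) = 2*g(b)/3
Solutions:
 g(b) = C1*exp(-2*exp(-b)/3)


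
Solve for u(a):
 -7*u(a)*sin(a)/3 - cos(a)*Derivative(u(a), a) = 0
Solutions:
 u(a) = C1*cos(a)^(7/3)


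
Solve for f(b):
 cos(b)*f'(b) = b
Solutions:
 f(b) = C1 + Integral(b/cos(b), b)


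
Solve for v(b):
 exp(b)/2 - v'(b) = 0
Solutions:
 v(b) = C1 + exp(b)/2


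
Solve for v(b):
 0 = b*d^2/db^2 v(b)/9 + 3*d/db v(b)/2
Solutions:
 v(b) = C1 + C2/b^(25/2)


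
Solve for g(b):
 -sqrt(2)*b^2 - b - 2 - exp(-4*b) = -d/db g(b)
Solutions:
 g(b) = C1 + sqrt(2)*b^3/3 + b^2/2 + 2*b - exp(-4*b)/4


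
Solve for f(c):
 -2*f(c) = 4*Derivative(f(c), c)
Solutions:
 f(c) = C1*exp(-c/2)


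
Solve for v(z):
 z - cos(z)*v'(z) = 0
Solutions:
 v(z) = C1 + Integral(z/cos(z), z)


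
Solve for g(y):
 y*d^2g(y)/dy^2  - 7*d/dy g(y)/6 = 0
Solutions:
 g(y) = C1 + C2*y^(13/6)


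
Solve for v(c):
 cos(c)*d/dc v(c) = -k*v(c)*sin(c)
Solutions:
 v(c) = C1*exp(k*log(cos(c)))


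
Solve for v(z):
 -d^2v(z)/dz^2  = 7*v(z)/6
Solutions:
 v(z) = C1*sin(sqrt(42)*z/6) + C2*cos(sqrt(42)*z/6)


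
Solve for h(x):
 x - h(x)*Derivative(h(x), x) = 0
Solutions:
 h(x) = -sqrt(C1 + x^2)
 h(x) = sqrt(C1 + x^2)


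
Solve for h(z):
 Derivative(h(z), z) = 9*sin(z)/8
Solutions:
 h(z) = C1 - 9*cos(z)/8


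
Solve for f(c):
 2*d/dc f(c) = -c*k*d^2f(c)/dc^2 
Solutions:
 f(c) = C1 + c^(((re(k) - 2)*re(k) + im(k)^2)/(re(k)^2 + im(k)^2))*(C2*sin(2*log(c)*Abs(im(k))/(re(k)^2 + im(k)^2)) + C3*cos(2*log(c)*im(k)/(re(k)^2 + im(k)^2)))


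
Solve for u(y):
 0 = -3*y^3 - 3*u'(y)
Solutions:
 u(y) = C1 - y^4/4


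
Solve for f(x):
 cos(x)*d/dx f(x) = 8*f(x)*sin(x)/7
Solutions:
 f(x) = C1/cos(x)^(8/7)


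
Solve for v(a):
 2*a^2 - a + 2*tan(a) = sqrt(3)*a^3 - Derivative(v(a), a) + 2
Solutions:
 v(a) = C1 + sqrt(3)*a^4/4 - 2*a^3/3 + a^2/2 + 2*a + 2*log(cos(a))


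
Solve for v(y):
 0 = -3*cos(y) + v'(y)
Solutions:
 v(y) = C1 + 3*sin(y)


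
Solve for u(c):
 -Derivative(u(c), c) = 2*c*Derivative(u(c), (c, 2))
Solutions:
 u(c) = C1 + C2*sqrt(c)


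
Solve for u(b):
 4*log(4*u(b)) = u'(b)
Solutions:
 -Integral(1/(log(_y) + 2*log(2)), (_y, u(b)))/4 = C1 - b


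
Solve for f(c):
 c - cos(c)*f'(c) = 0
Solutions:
 f(c) = C1 + Integral(c/cos(c), c)


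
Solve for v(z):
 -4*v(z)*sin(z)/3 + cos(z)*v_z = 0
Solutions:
 v(z) = C1/cos(z)^(4/3)


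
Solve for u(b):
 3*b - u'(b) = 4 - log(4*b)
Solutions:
 u(b) = C1 + 3*b^2/2 + b*log(b) - 5*b + b*log(4)


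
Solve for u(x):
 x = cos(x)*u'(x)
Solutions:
 u(x) = C1 + Integral(x/cos(x), x)


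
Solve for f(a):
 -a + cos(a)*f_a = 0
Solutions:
 f(a) = C1 + Integral(a/cos(a), a)


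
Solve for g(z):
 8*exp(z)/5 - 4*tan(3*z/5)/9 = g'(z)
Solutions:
 g(z) = C1 + 8*exp(z)/5 + 20*log(cos(3*z/5))/27


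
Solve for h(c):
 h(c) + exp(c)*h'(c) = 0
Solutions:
 h(c) = C1*exp(exp(-c))


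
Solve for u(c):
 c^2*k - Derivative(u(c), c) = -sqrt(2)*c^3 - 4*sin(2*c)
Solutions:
 u(c) = C1 + sqrt(2)*c^4/4 + c^3*k/3 - 2*cos(2*c)


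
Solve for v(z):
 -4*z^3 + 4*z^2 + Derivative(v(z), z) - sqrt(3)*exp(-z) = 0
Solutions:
 v(z) = C1 + z^4 - 4*z^3/3 - sqrt(3)*exp(-z)


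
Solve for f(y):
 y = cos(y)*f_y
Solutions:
 f(y) = C1 + Integral(y/cos(y), y)


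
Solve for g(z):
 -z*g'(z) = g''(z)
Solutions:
 g(z) = C1 + C2*erf(sqrt(2)*z/2)


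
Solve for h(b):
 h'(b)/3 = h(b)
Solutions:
 h(b) = C1*exp(3*b)


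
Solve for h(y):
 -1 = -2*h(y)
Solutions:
 h(y) = 1/2


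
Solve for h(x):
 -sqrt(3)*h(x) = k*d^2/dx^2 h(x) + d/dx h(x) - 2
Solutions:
 h(x) = C1*exp(x*(sqrt(-4*sqrt(3)*k + 1) - 1)/(2*k)) + C2*exp(-x*(sqrt(-4*sqrt(3)*k + 1) + 1)/(2*k)) + 2*sqrt(3)/3


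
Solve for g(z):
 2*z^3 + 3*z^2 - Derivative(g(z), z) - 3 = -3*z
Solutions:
 g(z) = C1 + z^4/2 + z^3 + 3*z^2/2 - 3*z


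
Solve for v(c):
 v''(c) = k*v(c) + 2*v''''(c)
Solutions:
 v(c) = C1*exp(-c*sqrt(1 - sqrt(1 - 8*k))/2) + C2*exp(c*sqrt(1 - sqrt(1 - 8*k))/2) + C3*exp(-c*sqrt(sqrt(1 - 8*k) + 1)/2) + C4*exp(c*sqrt(sqrt(1 - 8*k) + 1)/2)


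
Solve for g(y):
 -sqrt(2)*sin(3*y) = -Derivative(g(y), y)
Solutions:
 g(y) = C1 - sqrt(2)*cos(3*y)/3


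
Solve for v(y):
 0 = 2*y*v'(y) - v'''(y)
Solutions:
 v(y) = C1 + Integral(C2*airyai(2^(1/3)*y) + C3*airybi(2^(1/3)*y), y)


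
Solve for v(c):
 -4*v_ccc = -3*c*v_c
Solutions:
 v(c) = C1 + Integral(C2*airyai(6^(1/3)*c/2) + C3*airybi(6^(1/3)*c/2), c)


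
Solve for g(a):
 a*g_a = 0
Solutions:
 g(a) = C1


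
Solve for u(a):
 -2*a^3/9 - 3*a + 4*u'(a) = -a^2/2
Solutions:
 u(a) = C1 + a^4/72 - a^3/24 + 3*a^2/8


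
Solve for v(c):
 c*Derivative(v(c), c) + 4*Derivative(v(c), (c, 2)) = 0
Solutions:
 v(c) = C1 + C2*erf(sqrt(2)*c/4)


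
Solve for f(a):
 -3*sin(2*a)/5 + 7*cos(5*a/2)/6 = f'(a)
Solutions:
 f(a) = C1 + 7*sin(5*a/2)/15 + 3*cos(2*a)/10


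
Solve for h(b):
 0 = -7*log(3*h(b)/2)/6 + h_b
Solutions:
 6*Integral(1/(-log(_y) - log(3) + log(2)), (_y, h(b)))/7 = C1 - b


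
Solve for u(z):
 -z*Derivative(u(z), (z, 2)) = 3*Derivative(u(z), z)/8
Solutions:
 u(z) = C1 + C2*z^(5/8)


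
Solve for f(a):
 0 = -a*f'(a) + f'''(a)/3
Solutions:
 f(a) = C1 + Integral(C2*airyai(3^(1/3)*a) + C3*airybi(3^(1/3)*a), a)


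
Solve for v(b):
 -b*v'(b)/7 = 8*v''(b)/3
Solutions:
 v(b) = C1 + C2*erf(sqrt(21)*b/28)


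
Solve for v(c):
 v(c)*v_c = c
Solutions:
 v(c) = -sqrt(C1 + c^2)
 v(c) = sqrt(C1 + c^2)


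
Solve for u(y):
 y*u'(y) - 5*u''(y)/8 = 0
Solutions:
 u(y) = C1 + C2*erfi(2*sqrt(5)*y/5)


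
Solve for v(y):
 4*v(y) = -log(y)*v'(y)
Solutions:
 v(y) = C1*exp(-4*li(y))


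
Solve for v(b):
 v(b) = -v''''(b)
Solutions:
 v(b) = (C1*sin(sqrt(2)*b/2) + C2*cos(sqrt(2)*b/2))*exp(-sqrt(2)*b/2) + (C3*sin(sqrt(2)*b/2) + C4*cos(sqrt(2)*b/2))*exp(sqrt(2)*b/2)


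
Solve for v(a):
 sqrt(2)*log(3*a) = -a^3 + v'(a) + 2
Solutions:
 v(a) = C1 + a^4/4 + sqrt(2)*a*log(a) - 2*a - sqrt(2)*a + sqrt(2)*a*log(3)


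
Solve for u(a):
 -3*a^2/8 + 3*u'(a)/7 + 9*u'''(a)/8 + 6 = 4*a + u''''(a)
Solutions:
 u(a) = C1 + C2*exp(a*(-3^(1/3)*7^(2/3)*(16*sqrt(382) + 319)^(1/3) - 21*3^(2/3)*7^(1/3)/(16*sqrt(382) + 319)^(1/3) + 42)/112)*sin(3^(1/6)*7^(1/3)*a*(-3^(2/3)*7^(1/3)*(16*sqrt(382) + 319)^(1/3) + 63/(16*sqrt(382) + 319)^(1/3))/112) + C3*exp(a*(-3^(1/3)*7^(2/3)*(16*sqrt(382) + 319)^(1/3) - 21*3^(2/3)*7^(1/3)/(16*sqrt(382) + 319)^(1/3) + 42)/112)*cos(3^(1/6)*7^(1/3)*a*(-3^(2/3)*7^(1/3)*(16*sqrt(382) + 319)^(1/3) + 63/(16*sqrt(382) + 319)^(1/3))/112) + C4*exp(a*(21*3^(2/3)*7^(1/3)/(16*sqrt(382) + 319)^(1/3) + 21 + 3^(1/3)*7^(2/3)*(16*sqrt(382) + 319)^(1/3))/56) + 7*a^3/24 + 14*a^2/3 - 595*a/32


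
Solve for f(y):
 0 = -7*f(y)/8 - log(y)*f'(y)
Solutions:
 f(y) = C1*exp(-7*li(y)/8)


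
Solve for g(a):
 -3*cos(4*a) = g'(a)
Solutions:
 g(a) = C1 - 3*sin(4*a)/4


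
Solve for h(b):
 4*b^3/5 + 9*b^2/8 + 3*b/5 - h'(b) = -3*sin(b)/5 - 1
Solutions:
 h(b) = C1 + b^4/5 + 3*b^3/8 + 3*b^2/10 + b - 3*cos(b)/5


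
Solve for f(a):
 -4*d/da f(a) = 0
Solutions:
 f(a) = C1


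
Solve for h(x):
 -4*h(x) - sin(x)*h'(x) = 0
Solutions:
 h(x) = C1*(cos(x)^2 + 2*cos(x) + 1)/(cos(x)^2 - 2*cos(x) + 1)


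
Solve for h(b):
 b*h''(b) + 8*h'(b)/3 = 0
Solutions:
 h(b) = C1 + C2/b^(5/3)


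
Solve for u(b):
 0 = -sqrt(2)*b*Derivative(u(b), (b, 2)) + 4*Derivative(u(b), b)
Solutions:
 u(b) = C1 + C2*b^(1 + 2*sqrt(2))


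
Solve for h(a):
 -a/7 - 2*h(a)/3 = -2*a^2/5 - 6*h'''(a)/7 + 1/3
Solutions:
 h(a) = C3*exp(21^(1/3)*a/3) + 3*a^2/5 - 3*a/14 + (C1*sin(3^(5/6)*7^(1/3)*a/6) + C2*cos(3^(5/6)*7^(1/3)*a/6))*exp(-21^(1/3)*a/6) - 1/2


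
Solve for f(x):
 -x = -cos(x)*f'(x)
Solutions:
 f(x) = C1 + Integral(x/cos(x), x)


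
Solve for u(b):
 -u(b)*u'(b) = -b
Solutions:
 u(b) = -sqrt(C1 + b^2)
 u(b) = sqrt(C1 + b^2)


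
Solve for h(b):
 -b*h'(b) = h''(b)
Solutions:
 h(b) = C1 + C2*erf(sqrt(2)*b/2)


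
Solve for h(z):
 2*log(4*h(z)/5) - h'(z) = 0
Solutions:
 -Integral(1/(log(_y) - log(5) + 2*log(2)), (_y, h(z)))/2 = C1 - z


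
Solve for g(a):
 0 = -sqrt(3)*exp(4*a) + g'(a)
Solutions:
 g(a) = C1 + sqrt(3)*exp(4*a)/4


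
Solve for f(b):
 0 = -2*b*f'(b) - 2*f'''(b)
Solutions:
 f(b) = C1 + Integral(C2*airyai(-b) + C3*airybi(-b), b)


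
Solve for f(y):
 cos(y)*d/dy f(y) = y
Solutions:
 f(y) = C1 + Integral(y/cos(y), y)


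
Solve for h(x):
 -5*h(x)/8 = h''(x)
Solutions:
 h(x) = C1*sin(sqrt(10)*x/4) + C2*cos(sqrt(10)*x/4)


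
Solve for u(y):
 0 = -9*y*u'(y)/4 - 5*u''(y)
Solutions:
 u(y) = C1 + C2*erf(3*sqrt(10)*y/20)


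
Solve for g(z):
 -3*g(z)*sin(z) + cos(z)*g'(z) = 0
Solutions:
 g(z) = C1/cos(z)^3


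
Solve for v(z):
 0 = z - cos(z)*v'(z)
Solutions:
 v(z) = C1 + Integral(z/cos(z), z)


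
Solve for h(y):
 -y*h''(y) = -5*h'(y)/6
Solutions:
 h(y) = C1 + C2*y^(11/6)


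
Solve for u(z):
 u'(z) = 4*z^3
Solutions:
 u(z) = C1 + z^4


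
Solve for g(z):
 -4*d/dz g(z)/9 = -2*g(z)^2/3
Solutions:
 g(z) = -2/(C1 + 3*z)


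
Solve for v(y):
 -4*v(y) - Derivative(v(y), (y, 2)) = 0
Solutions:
 v(y) = C1*sin(2*y) + C2*cos(2*y)


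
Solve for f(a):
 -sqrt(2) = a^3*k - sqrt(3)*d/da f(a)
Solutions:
 f(a) = C1 + sqrt(3)*a^4*k/12 + sqrt(6)*a/3


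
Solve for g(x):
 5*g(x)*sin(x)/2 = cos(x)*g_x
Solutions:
 g(x) = C1/cos(x)^(5/2)


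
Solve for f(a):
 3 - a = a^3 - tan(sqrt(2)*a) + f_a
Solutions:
 f(a) = C1 - a^4/4 - a^2/2 + 3*a - sqrt(2)*log(cos(sqrt(2)*a))/2


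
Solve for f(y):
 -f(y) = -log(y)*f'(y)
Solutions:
 f(y) = C1*exp(li(y))


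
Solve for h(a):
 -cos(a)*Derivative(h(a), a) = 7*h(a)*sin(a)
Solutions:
 h(a) = C1*cos(a)^7


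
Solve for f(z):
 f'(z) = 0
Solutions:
 f(z) = C1


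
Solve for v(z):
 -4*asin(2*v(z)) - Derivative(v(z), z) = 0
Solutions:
 Integral(1/asin(2*_y), (_y, v(z))) = C1 - 4*z


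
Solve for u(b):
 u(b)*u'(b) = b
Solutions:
 u(b) = -sqrt(C1 + b^2)
 u(b) = sqrt(C1 + b^2)


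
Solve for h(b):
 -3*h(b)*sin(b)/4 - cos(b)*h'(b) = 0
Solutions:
 h(b) = C1*cos(b)^(3/4)


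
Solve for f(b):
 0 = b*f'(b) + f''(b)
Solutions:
 f(b) = C1 + C2*erf(sqrt(2)*b/2)


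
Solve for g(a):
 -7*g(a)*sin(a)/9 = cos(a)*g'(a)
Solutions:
 g(a) = C1*cos(a)^(7/9)


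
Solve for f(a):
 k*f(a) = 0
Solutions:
 f(a) = 0


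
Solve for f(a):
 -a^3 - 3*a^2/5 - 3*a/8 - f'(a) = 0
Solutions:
 f(a) = C1 - a^4/4 - a^3/5 - 3*a^2/16


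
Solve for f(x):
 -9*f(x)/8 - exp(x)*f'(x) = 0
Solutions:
 f(x) = C1*exp(9*exp(-x)/8)


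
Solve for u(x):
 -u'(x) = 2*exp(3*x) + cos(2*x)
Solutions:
 u(x) = C1 - 2*exp(3*x)/3 - sin(2*x)/2


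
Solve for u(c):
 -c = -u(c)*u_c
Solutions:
 u(c) = -sqrt(C1 + c^2)
 u(c) = sqrt(C1 + c^2)


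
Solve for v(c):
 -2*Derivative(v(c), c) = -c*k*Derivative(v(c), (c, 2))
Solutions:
 v(c) = C1 + c^(((re(k) + 2)*re(k) + im(k)^2)/(re(k)^2 + im(k)^2))*(C2*sin(2*log(c)*Abs(im(k))/(re(k)^2 + im(k)^2)) + C3*cos(2*log(c)*im(k)/(re(k)^2 + im(k)^2)))


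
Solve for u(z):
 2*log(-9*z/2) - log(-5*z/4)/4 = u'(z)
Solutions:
 u(z) = C1 + 7*z*log(-z)/4 + z*(-log(20) - 7/4 + log(2)/2 + 3*log(5)/4 + 4*log(3))


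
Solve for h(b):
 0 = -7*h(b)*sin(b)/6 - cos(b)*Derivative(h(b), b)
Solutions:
 h(b) = C1*cos(b)^(7/6)


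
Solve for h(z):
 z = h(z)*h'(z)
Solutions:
 h(z) = -sqrt(C1 + z^2)
 h(z) = sqrt(C1 + z^2)


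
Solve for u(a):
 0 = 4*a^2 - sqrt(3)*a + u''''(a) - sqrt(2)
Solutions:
 u(a) = C1 + C2*a + C3*a^2 + C4*a^3 - a^6/90 + sqrt(3)*a^5/120 + sqrt(2)*a^4/24


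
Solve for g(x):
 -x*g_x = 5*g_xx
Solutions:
 g(x) = C1 + C2*erf(sqrt(10)*x/10)


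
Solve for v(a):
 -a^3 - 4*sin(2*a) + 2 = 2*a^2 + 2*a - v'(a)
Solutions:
 v(a) = C1 + a^4/4 + 2*a^3/3 + a^2 - 2*a - 2*cos(2*a)


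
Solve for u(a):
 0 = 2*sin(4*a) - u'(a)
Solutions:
 u(a) = C1 - cos(4*a)/2


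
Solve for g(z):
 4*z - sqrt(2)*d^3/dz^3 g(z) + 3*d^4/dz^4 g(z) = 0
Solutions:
 g(z) = C1 + C2*z + C3*z^2 + C4*exp(sqrt(2)*z/3) + sqrt(2)*z^4/12 + z^3


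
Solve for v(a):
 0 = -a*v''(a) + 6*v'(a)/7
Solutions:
 v(a) = C1 + C2*a^(13/7)


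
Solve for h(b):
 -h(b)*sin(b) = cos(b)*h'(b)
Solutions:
 h(b) = C1*cos(b)


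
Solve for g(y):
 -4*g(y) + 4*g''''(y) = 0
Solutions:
 g(y) = C1*exp(-y) + C2*exp(y) + C3*sin(y) + C4*cos(y)


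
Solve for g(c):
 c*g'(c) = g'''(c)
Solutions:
 g(c) = C1 + Integral(C2*airyai(c) + C3*airybi(c), c)


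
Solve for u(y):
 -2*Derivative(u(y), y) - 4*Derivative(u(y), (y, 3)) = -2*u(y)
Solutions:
 u(y) = C1*exp(6^(1/3)*y*(-(9 + sqrt(87))^(1/3) + 6^(1/3)/(9 + sqrt(87))^(1/3))/12)*sin(2^(1/3)*3^(1/6)*y*(3*2^(1/3)/(9 + sqrt(87))^(1/3) + 3^(2/3)*(9 + sqrt(87))^(1/3))/12) + C2*exp(6^(1/3)*y*(-(9 + sqrt(87))^(1/3) + 6^(1/3)/(9 + sqrt(87))^(1/3))/12)*cos(2^(1/3)*3^(1/6)*y*(3*2^(1/3)/(9 + sqrt(87))^(1/3) + 3^(2/3)*(9 + sqrt(87))^(1/3))/12) + C3*exp(-6^(1/3)*y*(-(9 + sqrt(87))^(1/3) + 6^(1/3)/(9 + sqrt(87))^(1/3))/6)


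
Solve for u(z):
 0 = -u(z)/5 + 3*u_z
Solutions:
 u(z) = C1*exp(z/15)
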